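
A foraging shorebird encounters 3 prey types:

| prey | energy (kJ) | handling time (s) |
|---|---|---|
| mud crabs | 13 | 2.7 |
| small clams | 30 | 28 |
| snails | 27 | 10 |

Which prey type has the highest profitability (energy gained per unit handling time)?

mud crabs

In descending order of E/h:
mud crabs: 13/2.7 = 4.81 kJ/s
snails: 27/10 = 2.7 kJ/s
small clams: 30/28 = 1.07 kJ/s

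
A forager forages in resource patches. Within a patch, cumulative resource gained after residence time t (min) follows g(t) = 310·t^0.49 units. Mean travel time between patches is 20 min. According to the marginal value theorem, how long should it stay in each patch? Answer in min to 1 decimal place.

19.2 min

By the marginal value theorem, leave when the instantaneous gain rate g'(t) equals the habitat-wide average g(t)/(T + t).
g'(t) = 0.49·310·t^-0.51. Setting 0.49·310·t^-0.51 = 310·t^0.49/(20+t) gives 0.49(20+t) = t, so 0.51·t = 0.49×20.
t* = 0.49×20/0.51 = 19.22 min.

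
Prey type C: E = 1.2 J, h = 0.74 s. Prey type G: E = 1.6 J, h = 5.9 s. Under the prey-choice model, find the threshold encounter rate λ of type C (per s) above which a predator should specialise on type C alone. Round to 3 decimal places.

0.271 per s

The zero-one rule: include type G iff E₂/h₂ > λE₁/(1+λh₁). Equality gives the switch point.
λE₁h₂ = E₂ + λE₂h₁ ⇒ λ = E₂/(E₁h₂ − E₂h₁) = 1.6/(7.08 − 1.184) = 0.2714 per s.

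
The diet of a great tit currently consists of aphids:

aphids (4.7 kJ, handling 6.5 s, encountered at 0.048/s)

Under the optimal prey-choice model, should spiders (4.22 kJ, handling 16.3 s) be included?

Current rate: (0.048×4.7)/(1 + 0.048×6.5) = 0.172 kJ/s.
spiders: E/h = 4.22/16.3 = 0.2589 kJ/s.
Since 0.2589 > R, including spiders increases the long-run rate.

Yes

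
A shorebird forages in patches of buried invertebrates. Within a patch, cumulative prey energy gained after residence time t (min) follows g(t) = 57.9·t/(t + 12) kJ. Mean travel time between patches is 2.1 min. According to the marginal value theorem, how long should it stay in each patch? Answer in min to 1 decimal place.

5.0 min

Optimal t* satisfies g'(t*) = g(t*)/(T + t*).
g'(t) = 57.9·12/(t + 12)². Setting 57.9·12/(t+12)² = 57.9t/[(t+12)(2.1+t)] gives 12(2.1+t) = t(t+12), so t² = 12×2.1 = 25.2.
t* = √25.2 = 5.02 min.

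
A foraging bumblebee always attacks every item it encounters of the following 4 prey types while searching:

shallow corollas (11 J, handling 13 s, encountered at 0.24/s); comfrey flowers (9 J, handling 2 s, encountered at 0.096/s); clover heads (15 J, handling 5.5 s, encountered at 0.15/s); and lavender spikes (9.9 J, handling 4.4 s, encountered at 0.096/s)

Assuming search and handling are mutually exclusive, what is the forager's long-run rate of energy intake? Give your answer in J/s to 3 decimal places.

1.206 J/s

R = Σλ_iE_i / (1 + Σλ_ih_i)
Numerator: 0.24×11 + 0.096×9 + 0.15×15 + 0.096×9.9 = 6.704
Denominator: 1 + 0.24×13 + 0.096×2 + 0.15×5.5 + 0.096×4.4 = 5.559
R = 6.704/5.559 = 1.206 J/s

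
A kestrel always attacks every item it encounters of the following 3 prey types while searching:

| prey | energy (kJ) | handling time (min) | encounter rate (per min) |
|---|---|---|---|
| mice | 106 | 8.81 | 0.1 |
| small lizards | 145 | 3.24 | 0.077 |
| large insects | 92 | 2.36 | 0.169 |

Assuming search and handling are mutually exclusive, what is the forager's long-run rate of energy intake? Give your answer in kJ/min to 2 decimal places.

R = (0.1×106 + 0.077×145 + 0.169×92) / (1 + 0.1×8.81 + 0.077×3.24 + 0.169×2.36) = 37.31/2.529 = 14.75 kJ/min.

14.75 kJ/min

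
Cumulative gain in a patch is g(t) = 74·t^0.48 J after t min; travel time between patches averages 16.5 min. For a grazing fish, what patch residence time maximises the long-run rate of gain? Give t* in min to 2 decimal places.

Maximise g(t)/(T+t): set derivative to zero → g'(t)(T+t) = g(t).
g'(t) = 0.48·74·t^-0.52. Setting 0.48·74·t^-0.52 = 74·t^0.48/(16.5+t) gives 0.48(16.5+t) = t, so 0.52·t = 0.48×16.5.
t* = 0.48×16.5/0.52 = 15.23 min.

15.23 min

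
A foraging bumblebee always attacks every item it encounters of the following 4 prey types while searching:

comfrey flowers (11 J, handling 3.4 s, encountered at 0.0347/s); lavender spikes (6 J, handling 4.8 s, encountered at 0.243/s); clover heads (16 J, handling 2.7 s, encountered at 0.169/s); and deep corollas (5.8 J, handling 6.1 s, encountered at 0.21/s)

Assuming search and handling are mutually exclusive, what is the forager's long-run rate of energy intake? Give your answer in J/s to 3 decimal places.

R = Σλ_iE_i / (1 + Σλ_ih_i)
Numerator: 0.0347×11 + 0.243×6 + 0.169×16 + 0.21×5.8 = 5.762
Denominator: 1 + 0.0347×3.4 + 0.243×4.8 + 0.169×2.7 + 0.21×6.1 = 4.022
R = 5.762/4.022 = 1.433 J/s

1.433 J/s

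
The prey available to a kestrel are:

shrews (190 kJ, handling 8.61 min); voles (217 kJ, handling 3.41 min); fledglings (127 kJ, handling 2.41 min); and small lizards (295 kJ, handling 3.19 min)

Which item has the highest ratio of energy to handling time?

small lizards

Profitability E/h (kJ/min): shrews = 190/8.61 = 22.1, voles = 217/3.41 = 63.6, fledglings = 127/2.41 = 52.7, small lizards = 295/3.19 = 92.5.
Ranked: small lizards > voles > fledglings > shrews.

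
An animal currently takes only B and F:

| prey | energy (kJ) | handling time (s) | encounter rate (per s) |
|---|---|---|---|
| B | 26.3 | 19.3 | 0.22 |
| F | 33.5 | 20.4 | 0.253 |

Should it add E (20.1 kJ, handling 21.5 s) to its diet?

Intake rate on the current diet: R = (0.22×26.3 + 0.253×33.5) / (1 + 0.22×19.3 + 0.253×20.4) = 14.26/10.41 = 1.37 kJ/s.
E: E/h = 20.1/21.5 = 0.9349 kJ/s.
0.9349 < 1.37, so adding E would lower the average — exclude it.

No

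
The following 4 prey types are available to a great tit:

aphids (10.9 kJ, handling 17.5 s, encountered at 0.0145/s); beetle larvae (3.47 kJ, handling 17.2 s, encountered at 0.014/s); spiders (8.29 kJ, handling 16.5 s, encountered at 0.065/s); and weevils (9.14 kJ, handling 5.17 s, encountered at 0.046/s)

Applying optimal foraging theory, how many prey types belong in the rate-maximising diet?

3

Rank by E/h (kJ/s): weevils 1.77, aphids 0.623, spiders 0.502, beetle larvae 0.202. Include each in turn until the next type's E/h falls below the running intake rate.
Rate on top 1: 0.3397. aphids: 0.623 > 0.3397 → include.
Rate on top 2: 0.3878. spiders: 0.502 > 0.3878 → include.
Rate on top 3: 0.4358. beetle larvae: 0.202 < 0.4358 → exclude; stop.
Optimal diet: weevils, aphids, spiders — 3 of 4 types.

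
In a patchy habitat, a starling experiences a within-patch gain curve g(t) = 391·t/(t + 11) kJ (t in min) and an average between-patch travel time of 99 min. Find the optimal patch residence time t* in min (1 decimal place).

Optimal t* satisfies g'(t*) = g(t*)/(T + t*).
g'(t) = 391·11/(t + 11)². Setting 391·11/(t+11)² = 391t/[(t+11)(99+t)] gives 11(99+t) = t(t+11), so t² = 11×99 = 1089.
t* = √1089 = 33 min.

33.0 min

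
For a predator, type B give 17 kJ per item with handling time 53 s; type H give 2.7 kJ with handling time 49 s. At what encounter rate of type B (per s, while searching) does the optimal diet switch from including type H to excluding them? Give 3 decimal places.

Drop type H once their profitability E₂/h₂ falls below the rate achievable on type B alone: E₂/h₂ = λE₁/(1 + λh₁).
Solve for λ: λE₁h₂ = E₂(1 + λh₁) → λ(E₁h₂ − E₂h₁) = E₂ → λ = E₂/(E₁h₂ − E₂h₁).
λ = 2.7/(17×49 − 2.7×53) = 2.7/689.9 = 0.003914 per s.

0.004 per s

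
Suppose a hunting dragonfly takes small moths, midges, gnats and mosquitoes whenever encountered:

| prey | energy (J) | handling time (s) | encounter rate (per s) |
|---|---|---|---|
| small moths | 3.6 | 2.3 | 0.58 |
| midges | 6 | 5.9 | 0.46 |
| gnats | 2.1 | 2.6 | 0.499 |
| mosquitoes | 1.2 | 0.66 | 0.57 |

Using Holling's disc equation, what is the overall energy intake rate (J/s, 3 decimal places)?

Energy encountered per unit search time: 0.58×3.6 + 0.46×6 + 0.499×2.1 + 0.57×1.2 = 6.58 J/s.
Handling time per unit search time: 0.58×2.3 + 0.46×5.9 + 0.499×2.6 + 0.57×0.66 = 5.722.
Rate = 6.58/(1 + 5.722) = 0.9789 J/s.

0.979 J/s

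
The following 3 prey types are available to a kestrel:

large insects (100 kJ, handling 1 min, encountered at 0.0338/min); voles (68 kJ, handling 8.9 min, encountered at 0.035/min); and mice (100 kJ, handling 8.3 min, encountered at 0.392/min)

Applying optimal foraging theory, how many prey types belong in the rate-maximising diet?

2

Profitabilities (E/h, kJ/min): large insects 100, mice 12, voles 7.64. Add prey in this order while the next type's profitability exceeds the intake rate on those already taken.
Rate on top 1: 3.269. mice: 12 > 3.269 → include.
Rate on top 2: 9.931. voles: 7.64 < 9.931 → exclude; stop.
Optimal diet: large insects, mice — 2 of 3 types.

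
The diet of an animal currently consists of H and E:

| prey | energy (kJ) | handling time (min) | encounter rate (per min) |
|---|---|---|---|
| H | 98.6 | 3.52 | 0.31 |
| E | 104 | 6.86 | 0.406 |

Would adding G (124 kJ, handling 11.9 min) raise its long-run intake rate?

Current rate: (0.31×98.6 + 0.406×104)/(1 + 0.31×3.52 + 0.406×6.86) = 14.93 kJ/min.
Profitability of G: 124/11.9 = 10.42 kJ/min.
10.42 < 14.93, so adding G would lower the average — exclude it.

No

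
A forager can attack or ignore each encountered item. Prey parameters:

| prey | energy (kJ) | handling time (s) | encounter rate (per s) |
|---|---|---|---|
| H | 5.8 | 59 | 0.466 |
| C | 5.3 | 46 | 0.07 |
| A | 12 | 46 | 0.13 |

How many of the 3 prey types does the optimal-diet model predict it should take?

Profitabilities (E/h, kJ/s): A 0.261, C 0.115, H 0.0983. Add prey in this order while the next type's profitability exceeds the intake rate on those already taken.
Rate on top 1: 0.2235. C: 0.115 < 0.2235 → exclude; stop.
Optimal diet: A — 1 of 3 types.

1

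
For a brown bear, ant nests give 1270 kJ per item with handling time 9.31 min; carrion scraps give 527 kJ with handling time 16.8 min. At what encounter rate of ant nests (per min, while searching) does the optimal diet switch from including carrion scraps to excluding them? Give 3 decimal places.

The zero-one rule: include carrion scraps iff E₂/h₂ > λE₁/(1+λh₁). Equality gives the switch point.
λE₁h₂ = E₂ + λE₂h₁ ⇒ λ = E₂/(E₁h₂ − E₂h₁) = 527/(2.134e+04 − 4906) = 0.03208 per min.

0.032 per min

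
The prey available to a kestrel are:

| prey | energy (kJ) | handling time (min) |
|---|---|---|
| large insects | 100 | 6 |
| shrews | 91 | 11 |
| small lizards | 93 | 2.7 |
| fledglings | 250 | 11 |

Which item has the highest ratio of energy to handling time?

small lizards

Profitability E/h (kJ/min): large insects = 100/6 = 16.7, shrews = 91/11 = 8.27, small lizards = 93/2.7 = 34.4, fledglings = 250/11 = 22.7.
Ranked: small lizards > fledglings > large insects > shrews.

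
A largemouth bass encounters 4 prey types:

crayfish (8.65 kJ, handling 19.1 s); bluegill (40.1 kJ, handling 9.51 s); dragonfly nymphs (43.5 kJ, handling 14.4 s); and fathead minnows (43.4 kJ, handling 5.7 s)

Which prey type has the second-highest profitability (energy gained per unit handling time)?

bluegill

In descending order of E/h:
fathead minnows: 43.4/5.7 = 7.61 kJ/s
bluegill: 40.1/9.51 = 4.22 kJ/s
dragonfly nymphs: 43.5/14.4 = 3.02 kJ/s
crayfish: 8.65/19.1 = 0.453 kJ/s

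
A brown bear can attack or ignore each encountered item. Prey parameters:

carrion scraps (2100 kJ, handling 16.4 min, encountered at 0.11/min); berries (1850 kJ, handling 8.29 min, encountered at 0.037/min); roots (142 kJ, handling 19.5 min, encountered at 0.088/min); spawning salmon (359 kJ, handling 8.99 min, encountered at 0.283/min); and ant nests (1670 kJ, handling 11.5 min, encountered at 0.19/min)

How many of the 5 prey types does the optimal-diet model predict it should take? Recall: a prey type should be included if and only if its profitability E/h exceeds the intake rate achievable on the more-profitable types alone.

3

Profitabilities (E/h, kJ/min): berries 223, ant nests 145, carrion scraps 128, spawning salmon 39.9, roots 7.28. Add prey in this order while the next type's profitability exceeds the intake rate on those already taken.
Rate on top 1: 52.38. ant nests: 145 > 52.38 → include.
Rate on top 2: 110.5. carrion scraps: 128 > 110.5 → include.
Rate on top 3: 116.5. spawning salmon: 39.9 < 116.5 → exclude; stop.
Optimal diet: berries, ant nests, carrion scraps — 3 of 5 types.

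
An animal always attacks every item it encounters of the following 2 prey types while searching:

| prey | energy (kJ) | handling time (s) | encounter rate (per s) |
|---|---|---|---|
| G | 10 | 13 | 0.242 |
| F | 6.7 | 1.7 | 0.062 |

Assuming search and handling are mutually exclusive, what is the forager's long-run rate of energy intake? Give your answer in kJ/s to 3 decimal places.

Energy encountered per unit search time: 0.242×10 + 0.062×6.7 = 2.835 kJ/s.
Handling time per unit search time: 0.242×13 + 0.062×1.7 = 3.251.
Rate = 2.835/(1 + 3.251) = 0.6669 kJ/s.

0.667 kJ/s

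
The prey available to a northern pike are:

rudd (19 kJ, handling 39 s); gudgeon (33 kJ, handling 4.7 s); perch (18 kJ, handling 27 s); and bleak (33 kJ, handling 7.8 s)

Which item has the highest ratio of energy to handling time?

gudgeon

In descending order of E/h:
gudgeon: 33/4.7 = 7.02 kJ/s
bleak: 33/7.8 = 4.23 kJ/s
perch: 18/27 = 0.667 kJ/s
rudd: 19/39 = 0.487 kJ/s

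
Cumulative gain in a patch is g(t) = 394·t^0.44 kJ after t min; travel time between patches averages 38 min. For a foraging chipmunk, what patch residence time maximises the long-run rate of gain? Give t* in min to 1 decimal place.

29.9 min

Optimal t* satisfies g'(t*) = g(t*)/(T + t*).
g'(t) = 0.44·394·t^-0.56. Setting 0.44·394·t^-0.56 = 394·t^0.44/(38+t) gives 0.44(38+t) = t, so 0.56·t = 0.44×38.
t* = 0.44×38/0.56 = 29.86 min.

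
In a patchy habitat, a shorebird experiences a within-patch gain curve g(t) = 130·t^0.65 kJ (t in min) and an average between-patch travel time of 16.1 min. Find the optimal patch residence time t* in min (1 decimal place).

29.9 min

Maximise g(t)/(T+t): set derivative to zero → g'(t)(T+t) = g(t).
g'(t) = 0.65·130·t^-0.35. Setting 0.65·130·t^-0.35 = 130·t^0.65/(16.1+t) gives 0.65(16.1+t) = t, so 0.35·t = 0.65×16.1.
t* = 0.65×16.1/0.35 = 29.9 min.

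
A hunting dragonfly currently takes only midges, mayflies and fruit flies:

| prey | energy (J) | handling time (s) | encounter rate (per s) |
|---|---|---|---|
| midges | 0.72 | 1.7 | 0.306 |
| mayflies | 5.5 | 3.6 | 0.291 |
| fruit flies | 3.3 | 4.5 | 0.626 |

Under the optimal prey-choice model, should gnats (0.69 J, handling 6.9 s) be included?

No

Intake rate on the current diet: R = (0.306×0.72 + 0.291×5.5 + 0.626×3.3) / (1 + 0.306×1.7 + 0.291×3.6 + 0.626×4.5) = 3.887/5.385 = 0.7218 J/s.
Profitability of gnats: 0.69/6.9 = 0.1 J/s.
0.1 < 0.7218, so adding gnats would lower the average — exclude it.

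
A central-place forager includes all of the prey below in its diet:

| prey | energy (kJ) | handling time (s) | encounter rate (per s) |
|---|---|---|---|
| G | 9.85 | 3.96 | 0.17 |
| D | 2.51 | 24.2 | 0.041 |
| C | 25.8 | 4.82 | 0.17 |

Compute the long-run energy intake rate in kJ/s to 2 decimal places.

R = Σλ_iE_i / (1 + Σλ_ih_i)
Numerator: 0.17×9.85 + 0.041×2.51 + 0.17×25.8 = 6.163
Denominator: 1 + 0.17×3.96 + 0.041×24.2 + 0.17×4.82 = 3.485
R = 6.163/3.485 = 1.769 kJ/s

1.77 kJ/s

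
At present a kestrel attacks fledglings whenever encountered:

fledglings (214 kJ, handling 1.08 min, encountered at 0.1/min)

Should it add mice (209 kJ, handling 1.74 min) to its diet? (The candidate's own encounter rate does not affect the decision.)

On fledglings alone, R = ΣλE/(1+Σλh) = 21.4/1.108 = 19.31 kJ/min.
mice: E/h = 209/1.74 = 120.1 kJ/min.
120.1 > 19.31, so adding mice raises the average — include it.

Yes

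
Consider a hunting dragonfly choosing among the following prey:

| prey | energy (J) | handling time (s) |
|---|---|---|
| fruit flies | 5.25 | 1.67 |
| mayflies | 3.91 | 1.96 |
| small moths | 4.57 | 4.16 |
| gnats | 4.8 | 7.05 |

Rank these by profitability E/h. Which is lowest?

gnats

Profitability E/h (J/s): fruit flies = 5.25/1.67 = 3.14, mayflies = 3.91/1.96 = 1.99, small moths = 4.57/4.16 = 1.1, gnats = 4.8/7.05 = 0.681.
Ranked: fruit flies > mayflies > small moths > gnats.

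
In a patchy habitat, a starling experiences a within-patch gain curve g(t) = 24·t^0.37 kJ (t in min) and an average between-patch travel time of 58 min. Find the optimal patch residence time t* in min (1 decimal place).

By the marginal value theorem, leave when the instantaneous gain rate g'(t) equals the habitat-wide average g(t)/(T + t).
g'(t) = 0.37·24·t^-0.63. Setting 0.37·24·t^-0.63 = 24·t^0.37/(58+t) gives 0.37(58+t) = t, so 0.63·t = 0.37×58.
t* = 0.37×58/0.63 = 34.06 min.

34.1 min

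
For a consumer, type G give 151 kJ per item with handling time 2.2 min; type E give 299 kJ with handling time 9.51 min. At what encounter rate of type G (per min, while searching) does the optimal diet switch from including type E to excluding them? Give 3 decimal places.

0.384 per min

The zero-one rule: include type E iff E₂/h₂ > λE₁/(1+λh₁). Equality gives the switch point.
λE₁h₂ = E₂ + λE₂h₁ ⇒ λ = E₂/(E₁h₂ − E₂h₁) = 299/(1436 − 657.8) = 0.3842 per min.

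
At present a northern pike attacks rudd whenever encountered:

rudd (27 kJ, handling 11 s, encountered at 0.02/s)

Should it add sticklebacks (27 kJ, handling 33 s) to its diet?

Current rate: (0.02×27)/(1 + 0.02×11) = 0.4426 kJ/s.
Profitability of sticklebacks: 27/33 = 0.8182 kJ/s.
0.8182 > 0.4426, so adding sticklebacks raises the average — include it.

Yes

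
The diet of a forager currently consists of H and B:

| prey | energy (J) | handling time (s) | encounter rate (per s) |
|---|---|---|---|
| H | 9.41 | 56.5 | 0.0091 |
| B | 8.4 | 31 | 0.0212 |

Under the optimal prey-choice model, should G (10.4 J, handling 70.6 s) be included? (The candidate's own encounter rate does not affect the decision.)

On H and B alone, R = ΣλE/(1+Σλh) = 0.2637/2.171 = 0.1215 J/s.
G: E/h = 10.4/70.6 = 0.1473 J/s.
Since 0.1473 > R, including G increases the long-run rate.

Yes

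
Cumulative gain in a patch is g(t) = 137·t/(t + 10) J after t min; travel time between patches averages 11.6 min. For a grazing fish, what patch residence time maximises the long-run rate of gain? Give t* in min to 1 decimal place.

Maximise g(t)/(T+t): set derivative to zero → g'(t)(T+t) = g(t).
g'(t) = 137·10/(t + 10)². Setting 137·10/(t+10)² = 137t/[(t+10)(11.6+t)] gives 10(11.6+t) = t(t+10), so t² = 10×11.6 = 116.
t* = √116 = 10.77 min.

10.8 min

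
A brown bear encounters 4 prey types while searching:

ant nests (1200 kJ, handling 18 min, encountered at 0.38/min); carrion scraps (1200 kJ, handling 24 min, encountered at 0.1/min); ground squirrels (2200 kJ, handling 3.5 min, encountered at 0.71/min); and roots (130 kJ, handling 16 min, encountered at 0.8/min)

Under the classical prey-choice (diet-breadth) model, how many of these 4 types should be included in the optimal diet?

Rank by E/h (kJ/min): ground squirrels 629, ant nests 66.7, carrion scraps 50, roots 8.12. Include each in turn until the next type's E/h falls below the running intake rate.
Rate on top 1: 448.2. ant nests: 66.7 < 448.2 → exclude; stop.
Optimal diet: ground squirrels — 1 of 4 types.

1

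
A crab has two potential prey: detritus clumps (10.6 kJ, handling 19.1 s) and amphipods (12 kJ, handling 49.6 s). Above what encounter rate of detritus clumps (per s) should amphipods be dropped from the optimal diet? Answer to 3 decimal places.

0.040 per s

At the threshold, the rate on detritus clumps alone equals the profitability of amphipods: λ·10.6/(1 + λ·19.1) = 12/49.6 = 0.2419.
Rearranging, λ(10.6 − 0.2419×19.1) = 0.2419, so λ = 0.2419/5.979 = 0.04046 per s.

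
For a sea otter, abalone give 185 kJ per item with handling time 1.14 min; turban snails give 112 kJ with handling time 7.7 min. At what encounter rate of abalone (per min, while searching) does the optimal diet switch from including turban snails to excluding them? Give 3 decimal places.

0.086 per min

Drop turban snails once their profitability E₂/h₂ falls below the rate achievable on abalone alone: E₂/h₂ = λE₁/(1 + λh₁).
Solve for λ: λE₁h₂ = E₂(1 + λh₁) → λ(E₁h₂ − E₂h₁) = E₂ → λ = E₂/(E₁h₂ − E₂h₁).
λ = 112/(185×7.7 − 112×1.14) = 112/1297 = 0.08637 per min.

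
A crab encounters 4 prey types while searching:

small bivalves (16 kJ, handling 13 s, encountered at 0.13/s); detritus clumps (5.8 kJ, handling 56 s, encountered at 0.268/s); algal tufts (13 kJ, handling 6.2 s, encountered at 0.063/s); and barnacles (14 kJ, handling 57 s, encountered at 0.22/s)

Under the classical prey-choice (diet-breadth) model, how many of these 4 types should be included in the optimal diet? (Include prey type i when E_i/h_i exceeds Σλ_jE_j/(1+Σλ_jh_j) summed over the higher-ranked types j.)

2

E/h in descending order: algal tufts 2.1, small bivalves 1.23, barnacles 0.246, detritus clumps 0.104 kJ/s. The optimal diet is the largest prefix of this list for which every included type satisfies E_i/h_i > R on the types above it.
Rate on top 1: 0.589. small bivalves: 1.23 > 0.589 → include.
Rate on top 2: 0.9411. barnacles: 0.246 < 0.9411 → exclude; stop.
Optimal diet: algal tufts, small bivalves — 2 of 4 types.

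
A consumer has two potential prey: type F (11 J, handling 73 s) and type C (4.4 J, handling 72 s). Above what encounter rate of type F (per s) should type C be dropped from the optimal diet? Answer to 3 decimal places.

At the threshold, the rate on type F alone equals the profitability of type C: λ·11/(1 + λ·73) = 4.4/72 = 0.06111.
Rearranging, λ(11 − 0.06111×73) = 0.06111, so λ = 0.06111/6.539 = 0.009346 per s.

0.009 per s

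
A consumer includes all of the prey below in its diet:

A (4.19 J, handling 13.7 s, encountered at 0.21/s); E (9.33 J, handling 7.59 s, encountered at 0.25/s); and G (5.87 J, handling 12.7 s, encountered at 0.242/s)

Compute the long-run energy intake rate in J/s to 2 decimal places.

R = Σλ_iE_i / (1 + Σλ_ih_i)
Numerator: 0.21×4.19 + 0.25×9.33 + 0.242×5.87 = 4.633
Denominator: 1 + 0.21×13.7 + 0.25×7.59 + 0.242×12.7 = 8.848
R = 4.633/8.848 = 0.5236 J/s

0.52 J/s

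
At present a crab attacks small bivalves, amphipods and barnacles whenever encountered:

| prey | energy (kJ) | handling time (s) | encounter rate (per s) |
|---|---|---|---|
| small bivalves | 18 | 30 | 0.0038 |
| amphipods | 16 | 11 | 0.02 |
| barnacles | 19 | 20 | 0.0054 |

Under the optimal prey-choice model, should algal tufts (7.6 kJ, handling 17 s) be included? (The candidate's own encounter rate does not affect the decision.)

Yes

On small bivalves, amphipods and barnacles alone, R = ΣλE/(1+Σλh) = 0.491/1.442 = 0.3405 kJ/s.
algal tufts: E/h = 7.6/17 = 0.4471 kJ/s.
0.4471 > 0.3405, so adding algal tufts raises the average — include it.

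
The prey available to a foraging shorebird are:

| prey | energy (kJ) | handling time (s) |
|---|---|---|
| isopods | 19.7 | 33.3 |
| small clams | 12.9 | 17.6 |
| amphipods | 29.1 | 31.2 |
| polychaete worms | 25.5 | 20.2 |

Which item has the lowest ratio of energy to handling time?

isopods

In descending order of E/h:
polychaete worms: 25.5/20.2 = 1.26 kJ/s
amphipods: 29.1/31.2 = 0.933 kJ/s
small clams: 12.9/17.6 = 0.733 kJ/s
isopods: 19.7/33.3 = 0.592 kJ/s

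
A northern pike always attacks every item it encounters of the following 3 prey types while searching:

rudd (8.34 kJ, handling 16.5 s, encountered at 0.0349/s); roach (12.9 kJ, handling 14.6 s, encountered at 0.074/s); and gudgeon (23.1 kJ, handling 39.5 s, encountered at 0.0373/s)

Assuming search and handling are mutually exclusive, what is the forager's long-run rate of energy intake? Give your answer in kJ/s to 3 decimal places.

R = (0.0349×8.34 + 0.074×12.9 + 0.0373×23.1) / (1 + 0.0349×16.5 + 0.074×14.6 + 0.0373×39.5) = 2.107/4.13 = 0.5103 kJ/s.

0.510 kJ/s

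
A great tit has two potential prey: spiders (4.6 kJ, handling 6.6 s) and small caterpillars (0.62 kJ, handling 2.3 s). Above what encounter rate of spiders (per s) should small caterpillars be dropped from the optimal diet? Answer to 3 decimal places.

0.096 per s

The zero-one rule: include small caterpillars iff E₂/h₂ > λE₁/(1+λh₁). Equality gives the switch point.
λE₁h₂ = E₂ + λE₂h₁ ⇒ λ = E₂/(E₁h₂ − E₂h₁) = 0.62/(10.58 − 4.092) = 0.09556 per s.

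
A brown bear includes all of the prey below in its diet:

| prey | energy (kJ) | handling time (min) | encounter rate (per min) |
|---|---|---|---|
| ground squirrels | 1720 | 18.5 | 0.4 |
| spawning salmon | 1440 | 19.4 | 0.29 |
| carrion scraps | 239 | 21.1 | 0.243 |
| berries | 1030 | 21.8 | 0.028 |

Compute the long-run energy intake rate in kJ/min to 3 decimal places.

Energy encountered per unit search time: 0.4×1720 + 0.29×1440 + 0.243×239 + 0.028×1030 = 1193 kJ/min.
Handling time per unit search time: 0.4×18.5 + 0.29×19.4 + 0.243×21.1 + 0.028×21.8 = 18.76.
Rate = 1193/(1 + 18.76) = 60.34 kJ/min.

60.339 kJ/min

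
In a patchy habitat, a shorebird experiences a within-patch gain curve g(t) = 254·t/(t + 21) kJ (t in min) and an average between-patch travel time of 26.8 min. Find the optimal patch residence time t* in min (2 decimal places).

By the marginal value theorem, leave when the instantaneous gain rate g'(t) equals the habitat-wide average g(t)/(T + t).
g'(t) = 254·21/(t + 21)². Setting 254·21/(t+21)² = 254t/[(t+21)(26.8+t)] gives 21(26.8+t) = t(t+21), so t² = 21×26.8 = 562.8.
t* = √562.8 = 23.72 min.

23.72 min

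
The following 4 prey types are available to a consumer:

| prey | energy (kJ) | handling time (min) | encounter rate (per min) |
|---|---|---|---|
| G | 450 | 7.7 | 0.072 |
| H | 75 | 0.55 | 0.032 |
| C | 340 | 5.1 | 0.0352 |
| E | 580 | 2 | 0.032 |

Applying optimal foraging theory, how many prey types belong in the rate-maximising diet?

E/h in descending order: E 290, H 136, C 66.7, G 58.4 kJ/min. The optimal diet is the largest prefix of this list for which every included type satisfies E_i/h_i > R on the types above it.
Rate on top 1: 17.44. H: 136 > 17.44 → include.
Rate on top 2: 19.38. C: 66.7 > 19.38 → include.
Rate on top 3: 26.11. G: 58.4 > 26.11 → include.
Optimal diet: E, H, C, G — 4 of 4 types.

4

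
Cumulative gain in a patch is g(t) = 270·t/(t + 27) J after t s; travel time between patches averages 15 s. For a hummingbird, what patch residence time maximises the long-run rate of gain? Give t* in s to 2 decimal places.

Optimal t* satisfies g'(t*) = g(t*)/(T + t*).
g'(t) = 270·27/(t + 27)². Setting 270·27/(t+27)² = 270t/[(t+27)(15+t)] gives 27(15+t) = t(t+27), so t² = 27×15 = 405.
t* = √405 = 20.12 s.

20.12 s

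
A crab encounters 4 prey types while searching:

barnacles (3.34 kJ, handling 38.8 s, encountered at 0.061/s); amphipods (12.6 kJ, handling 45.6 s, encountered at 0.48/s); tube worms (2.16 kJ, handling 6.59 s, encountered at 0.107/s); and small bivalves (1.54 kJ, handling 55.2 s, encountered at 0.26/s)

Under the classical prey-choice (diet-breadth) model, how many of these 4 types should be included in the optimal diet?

2

Profitabilities (E/h, kJ/s): tube worms 0.328, amphipods 0.276, barnacles 0.0861, small bivalves 0.0279. Add prey in this order while the next type's profitability exceeds the intake rate on those already taken.
Rate on top 1: 0.1355. amphipods: 0.276 > 0.1355 → include.
Rate on top 2: 0.2661. barnacles: 0.0861 < 0.2661 → exclude; stop.
Optimal diet: tube worms, amphipods — 2 of 4 types.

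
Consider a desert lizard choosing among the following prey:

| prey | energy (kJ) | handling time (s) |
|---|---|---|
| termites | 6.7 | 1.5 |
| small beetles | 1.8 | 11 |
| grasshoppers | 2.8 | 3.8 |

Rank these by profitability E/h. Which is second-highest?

grasshoppers

Profitability E/h (kJ/s): termites = 6.7/1.5 = 4.47, small beetles = 1.8/11 = 0.164, grasshoppers = 2.8/3.8 = 0.737.
Ranked: termites > grasshoppers > small beetles.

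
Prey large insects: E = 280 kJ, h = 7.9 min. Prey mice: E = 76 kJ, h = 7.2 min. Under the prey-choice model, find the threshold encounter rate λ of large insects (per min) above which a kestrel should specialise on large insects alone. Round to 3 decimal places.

0.054 per min

Drop mice once their profitability E₂/h₂ falls below the rate achievable on large insects alone: E₂/h₂ = λE₁/(1 + λh₁).
Solve for λ: λE₁h₂ = E₂(1 + λh₁) → λ(E₁h₂ − E₂h₁) = E₂ → λ = E₂/(E₁h₂ − E₂h₁).
λ = 76/(280×7.2 − 76×7.9) = 76/1416 = 0.05369 per min.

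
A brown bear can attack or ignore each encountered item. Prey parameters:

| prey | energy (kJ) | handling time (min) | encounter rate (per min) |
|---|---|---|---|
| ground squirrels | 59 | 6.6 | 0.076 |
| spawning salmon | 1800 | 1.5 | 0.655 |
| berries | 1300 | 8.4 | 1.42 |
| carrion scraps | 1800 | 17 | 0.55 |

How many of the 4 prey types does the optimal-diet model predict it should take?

1

E/h in descending order: spawning salmon 1.2e+03, berries 155, carrion scraps 106, ground squirrels 8.94 kJ/min. The optimal diet is the largest prefix of this list for which every included type satisfies E_i/h_i > R on the types above it.
Rate on top 1: 594.7. berries: 155 < 594.7 → exclude; stop.
Optimal diet: spawning salmon — 1 of 4 types.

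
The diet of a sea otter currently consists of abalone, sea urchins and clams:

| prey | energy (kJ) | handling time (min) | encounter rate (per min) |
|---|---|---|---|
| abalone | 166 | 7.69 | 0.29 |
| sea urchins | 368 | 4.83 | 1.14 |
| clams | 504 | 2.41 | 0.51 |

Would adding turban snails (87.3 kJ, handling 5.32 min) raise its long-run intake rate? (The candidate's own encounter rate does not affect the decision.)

Intake rate on the current diet: R = (0.29×166 + 1.14×368 + 0.51×504) / (1 + 0.29×7.69 + 1.14×4.83 + 0.51×2.41) = 724.7/9.965 = 72.72 kJ/min.
Profitability of turban snails: 87.3/5.32 = 16.41 kJ/min.
Since 16.41 < R, time spent handling turban snails is better spent searching.

No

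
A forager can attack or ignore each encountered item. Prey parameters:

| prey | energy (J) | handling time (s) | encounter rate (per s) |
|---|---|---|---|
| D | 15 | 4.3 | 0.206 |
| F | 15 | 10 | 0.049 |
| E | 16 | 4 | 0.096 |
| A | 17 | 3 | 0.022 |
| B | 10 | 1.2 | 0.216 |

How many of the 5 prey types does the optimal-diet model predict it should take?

4

Profitabilities (E/h, J/s): B 8.33, A 5.67, E 4, D 3.49, F 1.5. Add prey in this order while the next type's profitability exceeds the intake rate on those already taken.
Rate on top 1: 1.715. A: 5.67 > 1.715 → include.
Rate on top 2: 1.912. E: 4 > 1.912 → include.
Rate on top 3: 2.381. D: 3.49 > 2.381 → include.
Rate on top 4: 2.759. F: 1.5 < 2.759 → exclude; stop.
Optimal diet: B, A, E, D — 4 of 5 types.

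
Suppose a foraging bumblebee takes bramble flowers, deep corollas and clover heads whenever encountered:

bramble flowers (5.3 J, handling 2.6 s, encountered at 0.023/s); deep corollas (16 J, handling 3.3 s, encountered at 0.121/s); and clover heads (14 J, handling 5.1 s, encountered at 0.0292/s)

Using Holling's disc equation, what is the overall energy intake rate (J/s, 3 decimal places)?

1.534 J/s

R = (0.023×5.3 + 0.121×16 + 0.0292×14) / (1 + 0.023×2.6 + 0.121×3.3 + 0.0292×5.1) = 2.467/1.608 = 1.534 J/s.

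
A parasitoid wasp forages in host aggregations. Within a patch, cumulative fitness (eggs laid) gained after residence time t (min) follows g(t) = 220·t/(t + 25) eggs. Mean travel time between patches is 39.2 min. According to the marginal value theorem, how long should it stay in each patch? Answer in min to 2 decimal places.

31.30 min

Optimal t* satisfies g'(t*) = g(t*)/(T + t*).
g'(t) = 220·25/(t + 25)². Setting 220·25/(t+25)² = 220t/[(t+25)(39.2+t)] gives 25(39.2+t) = t(t+25), so t² = 25×39.2 = 980.
t* = √980 = 31.3 min.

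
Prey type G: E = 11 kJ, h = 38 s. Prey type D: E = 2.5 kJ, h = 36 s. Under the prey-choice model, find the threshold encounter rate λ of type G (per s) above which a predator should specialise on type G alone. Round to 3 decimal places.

Drop type D once their profitability E₂/h₂ falls below the rate achievable on type G alone: E₂/h₂ = λE₁/(1 + λh₁).
Solve for λ: λE₁h₂ = E₂(1 + λh₁) → λ(E₁h₂ − E₂h₁) = E₂ → λ = E₂/(E₁h₂ − E₂h₁).
λ = 2.5/(11×36 − 2.5×38) = 2.5/301 = 0.008306 per s.

0.008 per s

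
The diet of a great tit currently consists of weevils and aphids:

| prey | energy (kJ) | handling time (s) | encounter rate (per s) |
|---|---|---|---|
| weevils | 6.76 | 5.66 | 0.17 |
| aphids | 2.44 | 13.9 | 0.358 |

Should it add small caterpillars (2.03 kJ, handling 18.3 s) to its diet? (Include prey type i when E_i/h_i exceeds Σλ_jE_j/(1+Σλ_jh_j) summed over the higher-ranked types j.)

Intake rate on the current diet: R = (0.17×6.76 + 0.358×2.44) / (1 + 0.17×5.66 + 0.358×13.9) = 2.023/6.938 = 0.2915 kJ/s.
small caterpillars: E/h = 2.03/18.3 = 0.1109 kJ/s.
Since 0.1109 < R, time spent handling small caterpillars is better spent searching.

No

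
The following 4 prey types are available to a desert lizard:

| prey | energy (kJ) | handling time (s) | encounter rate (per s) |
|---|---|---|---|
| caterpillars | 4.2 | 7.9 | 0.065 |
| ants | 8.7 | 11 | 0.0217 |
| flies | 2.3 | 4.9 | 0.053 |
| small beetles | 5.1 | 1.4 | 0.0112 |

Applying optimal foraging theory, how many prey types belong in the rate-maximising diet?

Rank by E/h (kJ/s): small beetles 3.64, ants 0.791, caterpillars 0.532, flies 0.469. Include each in turn until the next type's E/h falls below the running intake rate.
Rate on top 1: 0.05624. ants: 0.791 > 0.05624 → include.
Rate on top 2: 0.196. caterpillars: 0.532 > 0.196 → include.
Rate on top 3: 0.2935. flies: 0.469 > 0.2935 → include.
Optimal diet: small beetles, ants, caterpillars, flies — 4 of 4 types.

4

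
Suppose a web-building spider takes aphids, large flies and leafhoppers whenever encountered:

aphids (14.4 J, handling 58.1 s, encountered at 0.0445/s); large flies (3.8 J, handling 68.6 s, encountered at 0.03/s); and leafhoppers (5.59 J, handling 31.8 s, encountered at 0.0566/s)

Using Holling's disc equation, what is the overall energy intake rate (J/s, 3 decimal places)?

Energy encountered per unit search time: 0.0445×14.4 + 0.03×3.8 + 0.0566×5.59 = 1.071 J/s.
Handling time per unit search time: 0.0445×58.1 + 0.03×68.6 + 0.0566×31.8 = 6.443.
Rate = 1.071/(1 + 6.443) = 0.1439 J/s.

0.144 J/s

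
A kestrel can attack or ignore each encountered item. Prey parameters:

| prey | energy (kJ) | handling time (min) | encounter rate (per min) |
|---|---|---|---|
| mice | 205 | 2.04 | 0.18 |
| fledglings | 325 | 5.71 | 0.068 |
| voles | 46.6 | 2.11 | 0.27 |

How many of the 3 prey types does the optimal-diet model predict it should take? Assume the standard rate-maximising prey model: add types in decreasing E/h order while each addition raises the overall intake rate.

Profitabilities (E/h, kJ/min): mice 100, fledglings 56.9, voles 22.1. Add prey in this order while the next type's profitability exceeds the intake rate on those already taken.
Rate on top 1: 26.99. fledglings: 56.9 > 26.99 → include.
Rate on top 2: 33.61. voles: 22.1 < 33.61 → exclude; stop.
Optimal diet: mice, fledglings — 2 of 3 types.

2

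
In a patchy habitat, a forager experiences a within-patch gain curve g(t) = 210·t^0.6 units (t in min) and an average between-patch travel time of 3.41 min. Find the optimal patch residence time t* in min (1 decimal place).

By the marginal value theorem, leave when the instantaneous gain rate g'(t) equals the habitat-wide average g(t)/(T + t).
g'(t) = 0.6·210·t^-0.4. Setting 0.6·210·t^-0.4 = 210·t^0.6/(3.41+t) gives 0.6(3.41+t) = t, so 0.40·t = 0.6×3.41.
t* = 0.6×3.41/0.40 = 5.115 min.

5.1 min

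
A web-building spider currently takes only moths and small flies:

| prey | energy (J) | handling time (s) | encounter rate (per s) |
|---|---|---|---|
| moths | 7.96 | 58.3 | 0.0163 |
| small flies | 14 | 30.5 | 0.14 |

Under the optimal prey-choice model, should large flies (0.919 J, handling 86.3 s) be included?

Intake rate on the current diet: R = (0.0163×7.96 + 0.14×14) / (1 + 0.0163×58.3 + 0.14×30.5) = 2.09/6.22 = 0.336 J/s.
Profitability of large flies: 0.919/86.3 = 0.01065 J/s.
0.01065 < 0.336, so adding large flies would lower the average — exclude it.

No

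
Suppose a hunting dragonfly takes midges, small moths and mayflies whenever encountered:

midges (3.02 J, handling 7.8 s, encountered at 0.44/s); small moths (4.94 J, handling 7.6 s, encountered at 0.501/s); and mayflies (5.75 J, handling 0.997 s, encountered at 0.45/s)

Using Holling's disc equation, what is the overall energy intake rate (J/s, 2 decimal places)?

R = Σλ_iE_i / (1 + Σλ_ih_i)
Numerator: 0.44×3.02 + 0.501×4.94 + 0.45×5.75 = 6.391
Denominator: 1 + 0.44×7.8 + 0.501×7.6 + 0.45×0.997 = 8.688
R = 6.391/8.688 = 0.7356 J/s

0.74 J/s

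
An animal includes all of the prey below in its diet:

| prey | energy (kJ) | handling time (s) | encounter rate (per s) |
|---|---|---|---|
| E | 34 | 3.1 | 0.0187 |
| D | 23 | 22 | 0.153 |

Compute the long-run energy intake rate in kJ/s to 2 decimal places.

0.94 kJ/s

Energy encountered per unit search time: 0.0187×34 + 0.153×23 = 4.155 kJ/s.
Handling time per unit search time: 0.0187×3.1 + 0.153×22 = 3.424.
Rate = 4.155/(1 + 3.424) = 0.9392 kJ/s.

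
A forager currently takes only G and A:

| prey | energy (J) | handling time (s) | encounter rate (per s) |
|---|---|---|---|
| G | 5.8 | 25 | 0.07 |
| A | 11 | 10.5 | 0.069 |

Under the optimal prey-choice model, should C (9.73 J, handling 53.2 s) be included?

Current rate: (0.07×5.8 + 0.069×11)/(1 + 0.07×25 + 0.069×10.5) = 0.3353 J/s.
C: E/h = 9.73/53.2 = 0.1829 J/s.
0.1829 < 0.3353, so adding C would lower the average — exclude it.

No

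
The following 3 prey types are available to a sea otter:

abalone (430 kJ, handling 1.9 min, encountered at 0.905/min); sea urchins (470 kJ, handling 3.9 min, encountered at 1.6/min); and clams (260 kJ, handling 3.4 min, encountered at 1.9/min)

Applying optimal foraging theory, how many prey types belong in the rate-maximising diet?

1

E/h in descending order: abalone 226, sea urchins 121, clams 76.5 kJ/min. The optimal diet is the largest prefix of this list for which every included type satisfies E_i/h_i > R on the types above it.
Rate on top 1: 143.1. sea urchins: 121 < 143.1 → exclude; stop.
Optimal diet: abalone — 1 of 3 types.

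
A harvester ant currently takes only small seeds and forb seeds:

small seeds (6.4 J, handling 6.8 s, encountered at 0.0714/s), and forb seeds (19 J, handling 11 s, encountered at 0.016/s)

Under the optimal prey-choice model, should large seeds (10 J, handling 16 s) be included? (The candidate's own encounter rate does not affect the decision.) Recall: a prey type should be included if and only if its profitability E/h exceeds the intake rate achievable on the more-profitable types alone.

Intake rate on the current diet: R = (0.0714×6.4 + 0.016×19) / (1 + 0.0714×6.8 + 0.016×11) = 0.761/1.662 = 0.458 J/s.
Profitability of large seeds: 10/16 = 0.625 J/s.
0.625 > 0.458, so adding large seeds raises the average — include it.

Yes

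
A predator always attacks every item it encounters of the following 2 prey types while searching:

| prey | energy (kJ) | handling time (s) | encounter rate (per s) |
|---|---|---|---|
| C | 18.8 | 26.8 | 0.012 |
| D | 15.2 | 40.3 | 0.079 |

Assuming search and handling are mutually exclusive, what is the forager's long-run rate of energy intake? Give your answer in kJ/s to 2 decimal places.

Energy encountered per unit search time: 0.012×18.8 + 0.079×15.2 = 1.426 kJ/s.
Handling time per unit search time: 0.012×26.8 + 0.079×40.3 = 3.505.
Rate = 1.426/(1 + 3.505) = 0.3166 kJ/s.

0.32 kJ/s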